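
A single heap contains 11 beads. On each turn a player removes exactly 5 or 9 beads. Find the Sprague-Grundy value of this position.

Compute g(0), g(1), … for moves {5, 9}:
k:     0  1  2  3  4  5  6  7  8  9 10 11
g(k):  0  0  0  0  0  1  1  1  1  1  2  2
So g(11) = 2.

2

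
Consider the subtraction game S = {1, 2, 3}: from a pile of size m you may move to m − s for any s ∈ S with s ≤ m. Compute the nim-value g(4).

Build the Grundy sequence with g(k) = mex{g(k−s) : s ∈ {1, 2, 3}, s ≤ k}:
k:     0  1  2  3  4
g(k):  0  1  2  3  0
So g(4) = 0.

0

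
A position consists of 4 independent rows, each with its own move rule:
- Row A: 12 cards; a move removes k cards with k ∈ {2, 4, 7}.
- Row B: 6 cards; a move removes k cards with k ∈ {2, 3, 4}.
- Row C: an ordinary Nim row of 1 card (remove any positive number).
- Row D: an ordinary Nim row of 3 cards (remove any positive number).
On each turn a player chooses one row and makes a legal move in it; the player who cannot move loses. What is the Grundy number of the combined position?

2

Grundy values for row A (subtraction set {2, 4, 7}):
g(0) = mex{} = 0
g(1) = mex{} = 0
g(2) = mex{0} = 1
g(3) = mex{0} = 1
g(4) = mex{0,1} = 2
g(5) = mex{0,1} = 2
g(6) = mex{1,2} = 0
g(7) = mex{0,1,2} = 3
g(8) = mex{0,2} = 1
g(9) = mex{1,2,3} = 0
g(10) = mex{0,1} = 2
g(11) = mex{0,2,3} = 1
g(12) = mex{1,2} = 0
So g(12) = 0.
For row B, compute g(0), g(1), … with moves {2, 3, 4}:
k:     0  1  2  3  4  5  6
g(k):  0  0  1  1  2  2  0
So g(6) = 0.
Row C is a plain Nim row of size 1, so its Grundy value is 1.
Row D is a plain Nim row of size 3, so its Grundy value is 3.
The value of a disjunctive sum is the nim-sum of the parts.
Combined value = 0 XOR 0 XOR 1 XOR 3 = 2.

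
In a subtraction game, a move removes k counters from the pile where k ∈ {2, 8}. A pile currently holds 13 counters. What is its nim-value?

1

Build the Grundy sequence with g(k) = mex{g(k−s) : s ∈ {2, 8}, s ≤ k}:
k:     0  1  2  3  4  5  6  7  8  9 10 11 12 13
g(k):  0  0  1  1  0  0  1  1  2  2  0  0  1  1
So g(13) = 1.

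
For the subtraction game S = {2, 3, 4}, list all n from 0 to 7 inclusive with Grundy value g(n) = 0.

0, 1, 6, 7

Build the Grundy sequence with g(k) = mex{g(k−s) : s ∈ {2, 3, 4}, s ≤ k}:
g(0) = mex{} = 0
g(1) = mex{} = 0
g(2) = mex{0} = 1
g(3) = mex{0} = 1
g(4) = mex{0,1} = 2
g(5) = mex{0,1} = 2
g(6) = mex{1,2} = 0
g(7) = mex{1,2} = 0
The P-positions (g = 0) in 0..7 are 0, 1, 6, 7.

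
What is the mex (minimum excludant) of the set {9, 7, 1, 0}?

2

The values 0, 1 are all present; 2 is the first non-negative integer missing from the set.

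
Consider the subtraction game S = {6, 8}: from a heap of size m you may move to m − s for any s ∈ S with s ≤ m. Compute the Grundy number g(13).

2

Build the Grundy sequence with g(k) = mex{g(k−s) : s ∈ {6, 8}, s ≤ k}:
k:     0  1  2  3  4  5  6  7  8  9 10 11 12 13
g(k):  0  0  0  0  0  0  1  1  1  1  1  1  2  2
So g(13) = 2.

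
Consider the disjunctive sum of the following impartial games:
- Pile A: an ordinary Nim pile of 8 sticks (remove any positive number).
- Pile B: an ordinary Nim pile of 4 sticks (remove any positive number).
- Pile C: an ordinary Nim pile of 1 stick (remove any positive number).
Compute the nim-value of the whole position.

13

Pile A is a plain Nim pile of size 8, so its Grundy value is 8.
Pile B is a plain Nim pile of size 4, so its Grundy value is 4.
Pile C is a plain Nim pile of size 1, so its Grundy value is 1.
By the Sprague-Grundy theorem, the Grundy value of a sum of independent games is the XOR of the component values.
Combined value = 8 XOR 4 XOR 1 = 13.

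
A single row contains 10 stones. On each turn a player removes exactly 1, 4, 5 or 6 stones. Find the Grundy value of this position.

1

Build the Grundy sequence with g(k) = mex{g(k−s) : s ∈ {1, 4, 5, 6}, s ≤ k}:
k:     0  1  2  3  4  5  6  7  8  9 10
g(k):  0  1  0  1  2  3  2  3  4  0  1
So g(10) = 1.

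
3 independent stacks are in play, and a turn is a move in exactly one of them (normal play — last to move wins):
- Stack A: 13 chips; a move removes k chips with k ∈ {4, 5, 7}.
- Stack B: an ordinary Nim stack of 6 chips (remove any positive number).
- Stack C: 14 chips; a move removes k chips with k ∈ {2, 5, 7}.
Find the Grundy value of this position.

6

For stack A, compute g(0), g(1), … with moves {4, 5, 7}:
k:     0  1  2  3  4  5  6  7  8  9 10 11 12 13
g(k):  0  0  0  0  1  1  1  1  2  2  2  0  0  0
So g(13) = 0.
Stack B is a plain Nim stack of size 6, so its Grundy value is 6.
For stack C, compute g(0), g(1), … with moves {2, 5, 7}:
g(0) = mex{} = 0
g(1) = mex{} = 0
g(2) = mex{0} = 1
g(3) = mex{0} = 1
g(4) = mex{1} = 0
g(5) = mex{0,1} = 2
g(6) = mex{0} = 1
g(7) = mex{0,1,2} = 3
g(8) = mex{0,1} = 2
g(9) = mex{0,1,3} = 2
g(10) = mex{1,2} = 0
g(11) = mex{0,1,2} = 3
g(12) = mex{0,2,3} = 1
g(13) = mex{1,2,3} = 0
g(14) = mex{1,2,3} = 0
So g(14) = 0.
By the Sprague-Grundy theorem, the Grundy value of a sum of independent games is the XOR of the component values.
Combined value = 0 ⊕ 6 ⊕ 0 = 6.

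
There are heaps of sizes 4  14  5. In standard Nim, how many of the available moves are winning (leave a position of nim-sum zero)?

Write each in binary and XOR column by column:
  0100  (4)
  1110  (14)
  0101  (5)
  ----
  1111  (15)
The overall nim-sum is X = 15. A heap of size p has a winning move iff p XOR X < p (reduce it to p XOR X).
  4: 4 XOR 15 = 11 ≥ 4 — no move.
  14: 14 XOR 15 = 1 < 14 — winning move (to 1).
  5: 5 XOR 15 = 10 ≥ 5 — no move.
That gives 1 winning move.

1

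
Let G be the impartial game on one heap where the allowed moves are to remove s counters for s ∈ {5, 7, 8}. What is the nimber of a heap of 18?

Build the Grundy sequence with g(k) = mex{g(k−s) : s ∈ {5, 7, 8}, s ≤ k}:
k:     0  1  2  3  4  5  6  7  8  9 10 11 12 13 14 15 16 17 18
g(k):  0  0  0  0  0  1  1  1  1  1  2  2  2  0  0  0  0  0  1
So g(18) = 1.

1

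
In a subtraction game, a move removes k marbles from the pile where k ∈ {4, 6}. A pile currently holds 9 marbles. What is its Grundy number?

2

Grundy values for subtraction set {4, 6}:
k:     0  1  2  3  4  5  6  7  8  9
g(k):  0  0  0  0  1  1  1  1  2  2
So g(9) = 2.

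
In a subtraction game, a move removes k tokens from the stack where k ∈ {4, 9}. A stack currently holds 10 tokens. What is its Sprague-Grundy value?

Compute g(0), g(1), … for moves {4, 9}:
g(0) = mex{} = 0
g(1) = mex{} = 0
g(2) = mex{} = 0
g(3) = mex{} = 0
g(4) = mex{0} = 1
g(5) = mex{0} = 1
g(6) = mex{0} = 1
g(7) = mex{0} = 1
g(8) = mex{1} = 0
g(9) = mex{0,1} = 2
g(10) = mex{0,1} = 2
So g(10) = 2.

2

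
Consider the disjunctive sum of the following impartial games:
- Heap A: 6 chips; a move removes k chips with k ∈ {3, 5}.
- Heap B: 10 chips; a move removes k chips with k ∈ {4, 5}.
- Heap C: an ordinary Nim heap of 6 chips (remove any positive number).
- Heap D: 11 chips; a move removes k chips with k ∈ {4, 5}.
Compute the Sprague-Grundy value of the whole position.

4

For heap A, compute g(0), g(1), … with moves {3, 5}:
g(0) = mex{} = 0
g(1) = mex{} = 0
g(2) = mex{} = 0
g(3) = mex{0} = 1
g(4) = mex{0} = 1
g(5) = mex{0} = 1
g(6) = mex{0,1} = 2
So g(6) = 2.
Build the Grundy sequence for heap B with g(k) = mex{g(k−s) : s ∈ {4, 5}, s ≤ k}:
k:     0  1  2  3  4  5  6  7  8  9 10
g(k):  0  0  0  0  1  1  1  1  2  0  0
So g(10) = 0.
Heap C is a plain Nim heap of size 6, so its Grundy value is 6.
Build the Grundy sequence for heap D with g(k) = mex{g(k−s) : s ∈ {4, 5}, s ≤ k}:
k:     0  1  2  3  4  5  6  7  8  9 10 11
g(k):  0  0  0  0  1  1  1  1  2  0  0  0
So g(11) = 0.
By the Sprague-Grundy theorem, the Grundy value of a sum of independent games is the XOR of the component values.
Combined value = 2 ⊕ 0 ⊕ 6 ⊕ 0 = 4.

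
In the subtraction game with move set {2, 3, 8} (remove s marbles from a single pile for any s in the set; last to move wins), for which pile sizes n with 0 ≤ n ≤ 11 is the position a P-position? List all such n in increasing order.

Build the Grundy sequence with g(k) = mex{g(k−s) : s ∈ {2, 3, 8}, s ≤ k}:
g(0) = mex{} = 0
g(1) = mex{} = 0
g(2) = mex{0} = 1
g(3) = mex{0} = 1
g(4) = mex{0,1} = 2
g(5) = mex{1} = 0
g(6) = mex{1,2} = 0
g(7) = mex{0,2} = 1
g(8) = mex{0} = 1
g(9) = mex{0,1} = 2
g(10) = mex{1} = 0
g(11) = mex{1,2} = 0
The P-positions (g = 0) in 0..11 are 0, 1, 5, 6, 10, 11.

0, 1, 5, 6, 10, 11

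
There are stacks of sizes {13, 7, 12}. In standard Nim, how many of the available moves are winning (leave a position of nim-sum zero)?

3

Nim-sum: 13 ^ 7 ^ 12 = 6.
The overall nim-sum is X = 6. A stack of size p has a winning move iff p XOR X < p (reduce it to p XOR X).
  13: 13 XOR 6 = 11 < 13 — winning move (to 11).
  7: 7 XOR 6 = 1 < 7 — winning move (to 1).
  12: 12 XOR 6 = 10 < 12 — winning move (to 10).
That gives 3 winning moves.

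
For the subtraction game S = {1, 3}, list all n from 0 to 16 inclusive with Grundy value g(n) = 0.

0, 2, 4, 6, 8, 10, 12, 14, 16

Compute g(0), g(1), … for moves {1, 3}:
k:     0  1  2  3  4  5  6  7  8  9 10 11 12 13 14 15 16
g(k):  0  1  0  1  0  1  0  1  0  1  0  1  0  1  0  1  0
The P-positions (g = 0) in 0..16 are 0, 2, 4, 6, 8, 10, 12, 14, 16.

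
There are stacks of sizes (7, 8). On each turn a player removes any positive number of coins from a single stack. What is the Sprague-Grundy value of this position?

15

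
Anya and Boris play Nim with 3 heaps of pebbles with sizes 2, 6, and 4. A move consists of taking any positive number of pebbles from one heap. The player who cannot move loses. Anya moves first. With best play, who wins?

Compute the nim-sum pairwise:
2 XOR 6 = 4
4 XOR 4 = 0
The nim-sum is 0, so this is a P-position: the player to move is in a losing position under optimal play; Anya is about to move from it and so loses — Boris wins.

Boris wins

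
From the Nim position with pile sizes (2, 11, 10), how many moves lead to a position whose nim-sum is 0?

Bitwise XOR of the heap sizes:
  0010  (2)
  1011  (11)
  1010  (10)
  ----
  0011  (3)
The overall nim-sum is X = 3. A pile of size p has a winning move iff p XOR X < p (reduce it to p XOR X).
  2: 2 XOR 3 = 1 < 2 — winning move (to 1).
  11: 11 XOR 3 = 8 < 11 — winning move (to 8).
  10: 10 XOR 3 = 9 < 10 — winning move (to 9).
That gives 3 winning moves.

3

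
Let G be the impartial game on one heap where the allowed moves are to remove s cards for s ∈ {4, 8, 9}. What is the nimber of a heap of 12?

3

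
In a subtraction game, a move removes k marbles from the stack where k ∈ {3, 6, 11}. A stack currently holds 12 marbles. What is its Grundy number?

1

Build the Grundy sequence with g(k) = mex{g(k−s) : s ∈ {3, 6, 11}, s ≤ k}:
g(0) = mex{} = 0
g(1) = mex{} = 0
g(2) = mex{} = 0
g(3) = mex{0} = 1
g(4) = mex{0} = 1
g(5) = mex{0} = 1
g(6) = mex{0,1} = 2
g(7) = mex{0,1} = 2
g(8) = mex{0,1} = 2
g(9) = mex{1,2} = 0
g(10) = mex{1,2} = 0
g(11) = mex{0,1,2} = 3
g(12) = mex{0,2} = 1
So g(12) = 1.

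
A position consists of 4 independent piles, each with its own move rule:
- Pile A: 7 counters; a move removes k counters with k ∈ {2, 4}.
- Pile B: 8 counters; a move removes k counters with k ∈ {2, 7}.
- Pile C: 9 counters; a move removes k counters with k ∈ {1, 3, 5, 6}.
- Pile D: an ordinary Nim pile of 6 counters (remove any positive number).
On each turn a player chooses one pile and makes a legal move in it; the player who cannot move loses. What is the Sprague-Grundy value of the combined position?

7

Build the Grundy sequence for pile A with g(k) = mex{g(k−s) : s ∈ {2, 4}, s ≤ k}:
g(0) = mex{} = 0
g(1) = mex{} = 0
g(2) = mex{0} = 1
g(3) = mex{0} = 1
g(4) = mex{0,1} = 2
g(5) = mex{0,1} = 2
g(6) = mex{1,2} = 0
g(7) = mex{1,2} = 0
So g(7) = 0.
Build the Grundy sequence for pile B with g(k) = mex{g(k−s) : s ∈ {2, 7}, s ≤ k}:
g(0) = mex{} = 0
g(1) = mex{} = 0
g(2) = mex{0} = 1
g(3) = mex{0} = 1
g(4) = mex{1} = 0
g(5) = mex{1} = 0
g(6) = mex{0} = 1
g(7) = mex{0} = 1
g(8) = mex{0,1} = 2
So g(8) = 2.
Build the Grundy sequence for pile C with g(k) = mex{g(k−s) : s ∈ {1, 3, 5, 6}, s ≤ k}:
g(0) = mex{} = 0
g(1) = mex{0} = 1
g(2) = mex{1} = 0
g(3) = mex{0} = 1
g(4) = mex{1} = 0
g(5) = mex{0} = 1
g(6) = mex{0,1} = 2
g(7) = mex{0,1,2} = 3
g(8) = mex{0,1,3} = 2
g(9) = mex{0,1,2} = 3
So g(9) = 3.
Pile D is a plain Nim pile of size 6, so its Grundy value is 6.
By the Sprague-Grundy theorem, the Grundy value of a sum of independent games is the XOR of the component values.
Combined value = 0 ⊕ 2 ⊕ 3 ⊕ 6 = 7.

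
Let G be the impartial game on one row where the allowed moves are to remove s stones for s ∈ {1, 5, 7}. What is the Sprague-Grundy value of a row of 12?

0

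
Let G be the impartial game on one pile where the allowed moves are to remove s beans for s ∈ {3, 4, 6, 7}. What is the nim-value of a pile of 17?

Compute g(0), g(1), … for moves {3, 4, 6, 7}:
k:     0  1  2  3  4  5  6  7  8  9 10 11 12 13 14 15 16 17
g(k):  0  0  0  1  1  1  2  2  2  3  0  0  0  1  1  1  2  2
So g(17) = 2.

2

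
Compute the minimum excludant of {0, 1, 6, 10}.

The values 0, 1 are all present; 2 is the first non-negative integer missing from the set.

2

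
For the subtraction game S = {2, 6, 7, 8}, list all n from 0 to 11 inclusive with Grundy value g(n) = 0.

0, 1, 4, 5

Compute g(0), g(1), … for moves {2, 6, 7, 8}:
g(0) = mex{} = 0
g(1) = mex{} = 0
g(2) = mex{0} = 1
g(3) = mex{0} = 1
g(4) = mex{1} = 0
g(5) = mex{1} = 0
g(6) = mex{0} = 1
g(7) = mex{0} = 1
g(8) = mex{0,1} = 2
g(9) = mex{0,1} = 2
g(10) = mex{0,1,2} = 3
g(11) = mex{0,1,2} = 3
The P-positions (g = 0) in 0..11 are 0, 1, 4, 5.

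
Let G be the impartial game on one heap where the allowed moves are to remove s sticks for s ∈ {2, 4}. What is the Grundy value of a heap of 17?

Grundy values for subtraction set {2, 4}:
k:     0  1  2  3  4  5  6  7  8  9 10 11 12 13 14 15 16 17
g(k):  0  0  1  1  2  2  0  0  1  1  2  2  0  0  1  1  2  2
So g(17) = 2.

2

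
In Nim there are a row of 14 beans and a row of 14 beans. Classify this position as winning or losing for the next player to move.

Bitwise XOR of the heap sizes:
  1110  (14)
  1110  (14)
  ----
  0000  (0)
The nim-sum is 0, so this is a P-position: the player to move is in a losing position under optimal play.

Losing position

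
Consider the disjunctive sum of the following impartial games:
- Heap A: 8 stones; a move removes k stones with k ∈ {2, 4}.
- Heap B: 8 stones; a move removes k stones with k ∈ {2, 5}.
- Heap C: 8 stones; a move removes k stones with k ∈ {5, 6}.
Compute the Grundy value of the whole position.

0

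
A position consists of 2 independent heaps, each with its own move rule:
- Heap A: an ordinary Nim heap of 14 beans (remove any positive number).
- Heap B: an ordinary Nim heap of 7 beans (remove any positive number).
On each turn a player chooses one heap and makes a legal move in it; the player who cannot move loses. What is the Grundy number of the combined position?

9

Heap A is a plain Nim heap of size 14, so its Grundy value is 14.
Heap B is a plain Nim heap of size 7, so its Grundy value is 7.
The value of a disjunctive sum is the nim-sum of the parts.
Combined value = 14 ⊕ 7 = 9.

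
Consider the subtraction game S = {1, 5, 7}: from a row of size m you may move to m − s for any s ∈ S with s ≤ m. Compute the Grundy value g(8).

Compute g(0), g(1), … for moves {1, 5, 7}:
k:     0  1  2  3  4  5  6  7  8
g(k):  0  1  0  1  0  1  0  1  0
So g(8) = 0.

0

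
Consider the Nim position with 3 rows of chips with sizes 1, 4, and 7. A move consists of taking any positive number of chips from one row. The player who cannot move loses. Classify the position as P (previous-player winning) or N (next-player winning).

N-position

Nim-sum: 1 ^ 4 ^ 7 = 2.
The nim-sum is 2 ≠ 0, so this is an N-position: the player to move can win.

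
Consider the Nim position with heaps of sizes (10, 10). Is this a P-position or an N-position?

P-position

Write each in binary and XOR column by column:
  1010  (10)
  1010  (10)
  ----
  0000  (0)
The nim-sum is 0, so this is a P-position: the player to move is in a losing position under optimal play.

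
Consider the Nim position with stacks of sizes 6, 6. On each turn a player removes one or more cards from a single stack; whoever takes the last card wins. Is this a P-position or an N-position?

Compute the nim-sum pairwise:
6 ^ 6 = 0
The nim-sum is 0, so this is a P-position: the player to move is in a losing position under optimal play.

P-position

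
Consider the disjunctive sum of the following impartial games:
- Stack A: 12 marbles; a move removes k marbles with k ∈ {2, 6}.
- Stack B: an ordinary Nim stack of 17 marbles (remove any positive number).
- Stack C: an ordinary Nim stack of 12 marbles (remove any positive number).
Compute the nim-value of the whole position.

Grundy values for stack A (subtraction set {2, 6}):
g(0) = mex{} = 0
g(1) = mex{} = 0
g(2) = mex{0} = 1
g(3) = mex{0} = 1
g(4) = mex{1} = 0
g(5) = mex{1} = 0
g(6) = mex{0} = 1
g(7) = mex{0} = 1
g(8) = mex{1} = 0
g(9) = mex{1} = 0
g(10) = mex{0} = 1
g(11) = mex{0} = 1
g(12) = mex{1} = 0
So g(12) = 0.
Stack B is a plain Nim stack of size 17, so its Grundy value is 17.
Stack C is a plain Nim stack of size 12, so its Grundy value is 12.
By the Sprague-Grundy theorem, the Grundy value of a sum of independent games is the XOR of the component values.
Combined value = 0 XOR 17 XOR 12 = 29.

29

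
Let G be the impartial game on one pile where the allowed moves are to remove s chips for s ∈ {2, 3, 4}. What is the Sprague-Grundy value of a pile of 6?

0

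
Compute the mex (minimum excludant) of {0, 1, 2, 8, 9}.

3

The values 0, 1, 2 are all present; 3 is the first non-negative integer missing from the set.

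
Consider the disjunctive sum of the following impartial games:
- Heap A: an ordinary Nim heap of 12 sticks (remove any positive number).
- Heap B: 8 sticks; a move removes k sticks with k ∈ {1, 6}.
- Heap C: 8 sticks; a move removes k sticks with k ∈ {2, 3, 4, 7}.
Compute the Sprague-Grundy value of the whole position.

Heap A is a plain Nim heap of size 12, so its Grundy value is 12.
For heap B, compute g(0), g(1), … with moves {1, 6}:
g(0) = mex{} = 0
g(1) = mex{0} = 1
g(2) = mex{1} = 0
g(3) = mex{0} = 1
g(4) = mex{1} = 0
g(5) = mex{0} = 1
g(6) = mex{0,1} = 2
g(7) = mex{1,2} = 0
g(8) = mex{0} = 1
So g(8) = 1.
Build the Grundy sequence for heap C with g(k) = mex{g(k−s) : s ∈ {2, 3, 4, 7}, s ≤ k}:
g(0) = mex{} = 0
g(1) = mex{} = 0
g(2) = mex{0} = 1
g(3) = mex{0} = 1
g(4) = mex{0,1} = 2
g(5) = mex{0,1} = 2
g(6) = mex{1,2} = 0
g(7) = mex{0,1,2} = 3
g(8) = mex{0,2} = 1
So g(8) = 1.
By the Sprague-Grundy theorem, the Grundy value of a sum of independent games is the XOR of the component values.
Combined value = 12 XOR 1 XOR 1 = 12.

12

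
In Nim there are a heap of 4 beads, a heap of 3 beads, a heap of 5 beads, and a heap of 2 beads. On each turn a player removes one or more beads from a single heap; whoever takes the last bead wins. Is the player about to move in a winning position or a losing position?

Losing position

Write each in binary and XOR column by column:
  100  (4)
  011  (3)
  101  (5)
  010  (2)
  ---
  000  (0)
The nim-sum is 0, so this is a P-position: the player to move is in a losing position under optimal play.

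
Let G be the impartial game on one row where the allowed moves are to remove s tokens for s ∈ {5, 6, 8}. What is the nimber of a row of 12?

2

Build the Grundy sequence with g(k) = mex{g(k−s) : s ∈ {5, 6, 8}, s ≤ k}:
k:     0  1  2  3  4  5  6  7  8  9 10 11 12
g(k):  0  0  0  0  0  1  1  1  1  1  2  2  2
So g(12) = 2.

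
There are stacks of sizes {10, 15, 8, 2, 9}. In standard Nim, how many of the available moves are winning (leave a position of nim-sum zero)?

1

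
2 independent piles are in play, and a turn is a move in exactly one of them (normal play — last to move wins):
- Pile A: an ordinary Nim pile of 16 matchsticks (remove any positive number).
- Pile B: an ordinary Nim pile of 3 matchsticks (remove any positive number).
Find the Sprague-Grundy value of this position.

Pile A is a plain Nim pile of size 16, so its Grundy value is 16.
Pile B is a plain Nim pile of size 3, so its Grundy value is 3.
The value of a disjunctive sum is the nim-sum of the parts.
Combined value = 16 XOR 3 = 19.

19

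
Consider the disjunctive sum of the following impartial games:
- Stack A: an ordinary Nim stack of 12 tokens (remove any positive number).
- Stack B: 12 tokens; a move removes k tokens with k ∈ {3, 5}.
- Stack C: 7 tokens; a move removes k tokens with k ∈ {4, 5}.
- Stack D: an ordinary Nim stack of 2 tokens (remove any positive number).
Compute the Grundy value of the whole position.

Stack A is a plain Nim stack of size 12, so its Grundy value is 12.
Grundy values for stack B (subtraction set {3, 5}):
g(0) = mex{} = 0
g(1) = mex{} = 0
g(2) = mex{} = 0
g(3) = mex{0} = 1
g(4) = mex{0} = 1
g(5) = mex{0} = 1
g(6) = mex{0,1} = 2
g(7) = mex{0,1} = 2
g(8) = mex{1} = 0
g(9) = mex{1,2} = 0
g(10) = mex{1,2} = 0
g(11) = mex{0,2} = 1
g(12) = mex{0,2} = 1
So g(12) = 1.
Build the Grundy sequence for stack C with g(k) = mex{g(k−s) : s ∈ {4, 5}, s ≤ k}:
k:     0  1  2  3  4  5  6  7
g(k):  0  0  0  0  1  1  1  1
So g(7) = 1.
Stack D is a plain Nim stack of size 2, so its Grundy value is 2.
The value of a disjunctive sum is the nim-sum of the parts.
Combined value = 12 ⊕ 1 ⊕ 1 ⊕ 2 = 14.

14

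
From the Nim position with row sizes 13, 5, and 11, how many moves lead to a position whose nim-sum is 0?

Bitwise XOR of the heap sizes:
  1101  (13)
  0101  (5)
  1011  (11)
  ----
  0011  (3)
The overall nim-sum is X = 3. A row of size p has a winning move iff p XOR X < p (reduce it to p XOR X).
  13: 13 XOR 3 = 14 ≥ 13 — no move.
  5: 5 XOR 3 = 6 ≥ 5 — no move.
  11: 11 XOR 3 = 8 < 11 — winning move (to 8).
That gives 1 winning move.

1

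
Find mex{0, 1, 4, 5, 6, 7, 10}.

The values 0, 1 are all present; 2 is the first non-negative integer missing from the set.

2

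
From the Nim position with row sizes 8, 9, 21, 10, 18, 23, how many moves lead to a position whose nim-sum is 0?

3

Nim-sum: 8 XOR 9 XOR 21 XOR 10 XOR 18 XOR 23 = 27.
The overall nim-sum is X = 27. A row of size p has a winning move iff p XOR X < p (reduce it to p XOR X).
  8: 8 XOR 27 = 19 ≥ 8 — no move.
  9: 9 XOR 27 = 18 ≥ 9 — no move.
  21: 21 XOR 27 = 14 < 21 — winning move (to 14).
  10: 10 XOR 27 = 17 ≥ 10 — no move.
  18: 18 XOR 27 = 9 < 18 — winning move (to 9).
  23: 23 XOR 27 = 12 < 23 — winning move (to 12).
That gives 3 winning moves.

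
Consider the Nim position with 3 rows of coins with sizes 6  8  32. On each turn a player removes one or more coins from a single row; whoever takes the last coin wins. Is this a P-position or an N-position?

N-position

Compute the nim-sum pairwise:
6 ^ 8 = 14
14 ^ 32 = 46
The nim-sum is 46 ≠ 0, so this is an N-position: the player to move can win.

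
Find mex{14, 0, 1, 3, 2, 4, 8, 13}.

The values 0, 1, 2, 3, 4 are all present; 5 is the first non-negative integer missing from the set.

5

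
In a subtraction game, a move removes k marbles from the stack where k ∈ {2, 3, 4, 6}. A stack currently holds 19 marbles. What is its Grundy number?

Compute g(0), g(1), … for moves {2, 3, 4, 6}:
k:     0  1  2  3  4  5  6  7  8  9 10 11 12 13 14 15 16 17 18 19
g(k):  0  0  1  1  2  2  3  3  0  0  1  1  2  2  3  3  0  0  1  1
So g(19) = 1.

1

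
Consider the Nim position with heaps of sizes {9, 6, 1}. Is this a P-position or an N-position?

N-position

Nim-sum: 9 ^ 6 ^ 1 = 14.
The nim-sum is 14 ≠ 0, so this is an N-position: the player to move can win.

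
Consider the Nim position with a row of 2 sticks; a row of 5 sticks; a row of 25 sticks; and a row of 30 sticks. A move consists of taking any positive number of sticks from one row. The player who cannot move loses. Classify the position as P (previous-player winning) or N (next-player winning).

In binary:
  00010  (2)
  00101  (5)
  11001  (25)
  11110  (30)
  -----
  00000  (0)
The nim-sum is 0, so this is a P-position: the player to move is in a losing position under optimal play.

P-position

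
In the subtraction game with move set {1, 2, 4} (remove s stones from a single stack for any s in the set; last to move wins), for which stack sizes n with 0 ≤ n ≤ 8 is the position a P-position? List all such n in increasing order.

Compute g(0), g(1), … for moves {1, 2, 4}:
g(0) = mex{} = 0
g(1) = mex{0} = 1
g(2) = mex{0,1} = 2
g(3) = mex{1,2} = 0
g(4) = mex{0,2} = 1
g(5) = mex{0,1} = 2
g(6) = mex{1,2} = 0
g(7) = mex{0,2} = 1
g(8) = mex{0,1} = 2
The P-positions (g = 0) in 0..8 are 0, 3, 6.

0, 3, 6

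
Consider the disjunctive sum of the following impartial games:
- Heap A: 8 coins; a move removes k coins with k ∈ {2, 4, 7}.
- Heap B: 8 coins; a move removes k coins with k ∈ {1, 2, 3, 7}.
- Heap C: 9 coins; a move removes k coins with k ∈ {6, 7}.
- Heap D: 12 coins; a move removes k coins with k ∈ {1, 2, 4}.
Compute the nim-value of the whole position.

Build the Grundy sequence for heap A with g(k) = mex{g(k−s) : s ∈ {2, 4, 7}, s ≤ k}:
g(0) = mex{} = 0
g(1) = mex{} = 0
g(2) = mex{0} = 1
g(3) = mex{0} = 1
g(4) = mex{0,1} = 2
g(5) = mex{0,1} = 2
g(6) = mex{1,2} = 0
g(7) = mex{0,1,2} = 3
g(8) = mex{0,2} = 1
So g(8) = 1.
For heap B, compute g(0), g(1), … with moves {1, 2, 3, 7}:
g(0) = mex{} = 0
g(1) = mex{0} = 1
g(2) = mex{0,1} = 2
g(3) = mex{0,1,2} = 3
g(4) = mex{1,2,3} = 0
g(5) = mex{0,2,3} = 1
g(6) = mex{0,1,3} = 2
g(7) = mex{0,1,2} = 3
g(8) = mex{1,2,3} = 0
So g(8) = 0.
Grundy values for heap C (subtraction set {6, 7}):
g(0) = mex{} = 0
g(1) = mex{} = 0
g(2) = mex{} = 0
g(3) = mex{} = 0
g(4) = mex{} = 0
g(5) = mex{} = 0
g(6) = mex{0} = 1
g(7) = mex{0} = 1
g(8) = mex{0} = 1
g(9) = mex{0} = 1
So g(9) = 1.
For heap D, compute g(0), g(1), … with moves {1, 2, 4}:
g(0) = mex{} = 0
g(1) = mex{0} = 1
g(2) = mex{0,1} = 2
g(3) = mex{1,2} = 0
g(4) = mex{0,2} = 1
g(5) = mex{0,1} = 2
g(6) = mex{1,2} = 0
g(7) = mex{0,2} = 1
g(8) = mex{0,1} = 2
g(9) = mex{1,2} = 0
g(10) = mex{0,2} = 1
g(11) = mex{0,1} = 2
g(12) = mex{1,2} = 0
So g(12) = 0.
The value of a disjunctive sum is the nim-sum of the parts.
Combined value = 1 ⊕ 0 ⊕ 1 ⊕ 0 = 0.

0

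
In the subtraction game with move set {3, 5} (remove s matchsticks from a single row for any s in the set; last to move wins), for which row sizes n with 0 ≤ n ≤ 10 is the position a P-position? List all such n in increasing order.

0, 1, 2, 8, 9, 10

Compute g(0), g(1), … for moves {3, 5}:
g(0) = mex{} = 0
g(1) = mex{} = 0
g(2) = mex{} = 0
g(3) = mex{0} = 1
g(4) = mex{0} = 1
g(5) = mex{0} = 1
g(6) = mex{0,1} = 2
g(7) = mex{0,1} = 2
g(8) = mex{1} = 0
g(9) = mex{1,2} = 0
g(10) = mex{1,2} = 0
The P-positions (g = 0) in 0..10 are 0, 1, 2, 8, 9, 10.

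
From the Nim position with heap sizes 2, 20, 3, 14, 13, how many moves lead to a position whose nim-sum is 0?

Compute the nim-sum pairwise:
2 ^ 20 = 22
22 ^ 3 = 21
21 ^ 14 = 27
27 ^ 13 = 22
The overall nim-sum is X = 22. A heap of size p has a winning move iff p XOR X < p (reduce it to p XOR X).
  2: 2 XOR 22 = 20 ≥ 2 — no move.
  20: 20 XOR 22 = 2 < 20 — winning move (to 2).
  3: 3 XOR 22 = 21 ≥ 3 — no move.
  14: 14 XOR 22 = 24 ≥ 14 — no move.
  13: 13 XOR 22 = 27 ≥ 13 — no move.
That gives 1 winning move.

1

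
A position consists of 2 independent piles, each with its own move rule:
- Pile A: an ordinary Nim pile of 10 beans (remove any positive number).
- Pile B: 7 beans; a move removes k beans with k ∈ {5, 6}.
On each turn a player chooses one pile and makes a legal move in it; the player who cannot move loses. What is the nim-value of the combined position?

11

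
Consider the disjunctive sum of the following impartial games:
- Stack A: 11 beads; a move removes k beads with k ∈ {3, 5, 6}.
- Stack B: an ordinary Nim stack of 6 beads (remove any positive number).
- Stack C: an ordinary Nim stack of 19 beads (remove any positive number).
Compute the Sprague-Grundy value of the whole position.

21

For stack A, compute g(0), g(1), … with moves {3, 5, 6}:
k:     0  1  2  3  4  5  6  7  8  9 10 11
g(k):  0  0  0  1  1  1  2  2  2  0  0  0
So g(11) = 0.
Stack B is a plain Nim stack of size 6, so its Grundy value is 6.
Stack C is a plain Nim stack of size 19, so its Grundy value is 19.
The value of a disjunctive sum is the nim-sum of the parts.
Combined value = 0 ⊕ 6 ⊕ 19 = 21.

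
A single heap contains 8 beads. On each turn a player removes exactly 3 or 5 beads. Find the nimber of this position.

0

Grundy values for subtraction set {3, 5}:
g(0) = mex{} = 0
g(1) = mex{} = 0
g(2) = mex{} = 0
g(3) = mex{0} = 1
g(4) = mex{0} = 1
g(5) = mex{0} = 1
g(6) = mex{0,1} = 2
g(7) = mex{0,1} = 2
g(8) = mex{1} = 0
So g(8) = 0.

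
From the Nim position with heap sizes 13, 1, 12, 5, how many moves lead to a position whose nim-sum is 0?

3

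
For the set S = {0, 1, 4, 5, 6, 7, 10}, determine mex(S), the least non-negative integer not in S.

2

The values 0, 1 are all present; 2 is the first non-negative integer missing from the set.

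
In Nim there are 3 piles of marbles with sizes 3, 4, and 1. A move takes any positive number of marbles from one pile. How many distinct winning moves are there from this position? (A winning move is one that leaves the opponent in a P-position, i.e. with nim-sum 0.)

1

Nim-sum: 3 XOR 4 XOR 1 = 6.
The overall nim-sum is X = 6. A pile of size p has a winning move iff p XOR X < p (reduce it to p XOR X).
  3: 3 XOR 6 = 5 ≥ 3 — no move.
  4: 4 XOR 6 = 2 < 4 — winning move (to 2).
  1: 1 XOR 6 = 7 ≥ 1 — no move.
That gives 1 winning move.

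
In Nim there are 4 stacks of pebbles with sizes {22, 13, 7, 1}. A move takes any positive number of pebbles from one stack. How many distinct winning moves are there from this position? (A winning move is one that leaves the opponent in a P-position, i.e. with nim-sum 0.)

Compute the nim-sum pairwise:
22 XOR 13 = 27
27 XOR 7 = 28
28 XOR 1 = 29
The overall nim-sum is X = 29. A stack of size p has a winning move iff p XOR X < p (reduce it to p XOR X).
  22: 22 XOR 29 = 11 < 22 — winning move (to 11).
  13: 13 XOR 29 = 16 ≥ 13 — no move.
  7: 7 XOR 29 = 26 ≥ 7 — no move.
  1: 1 XOR 29 = 28 ≥ 1 — no move.
That gives 1 winning move.

1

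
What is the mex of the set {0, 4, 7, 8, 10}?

1

0 is in the set but 1 is not, so the mex is 1.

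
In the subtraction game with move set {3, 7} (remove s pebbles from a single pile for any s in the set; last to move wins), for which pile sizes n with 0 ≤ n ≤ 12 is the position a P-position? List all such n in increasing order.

0, 1, 2, 6, 10, 11, 12

Build the Grundy sequence with g(k) = mex{g(k−s) : s ∈ {3, 7}, s ≤ k}:
g(0) = mex{} = 0
g(1) = mex{} = 0
g(2) = mex{} = 0
g(3) = mex{0} = 1
g(4) = mex{0} = 1
g(5) = mex{0} = 1
g(6) = mex{1} = 0
g(7) = mex{0,1} = 2
g(8) = mex{0,1} = 2
g(9) = mex{0} = 1
g(10) = mex{1,2} = 0
g(11) = mex{1,2} = 0
g(12) = mex{1} = 0
The P-positions (g = 0) in 0..12 are 0, 1, 2, 6, 10, 11, 12.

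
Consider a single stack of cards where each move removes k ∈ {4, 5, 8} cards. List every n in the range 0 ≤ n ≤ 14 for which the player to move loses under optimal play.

Compute g(0), g(1), … for moves {4, 5, 8}:
k:     0  1  2  3  4  5  6  7  8  9 10 11 12 13 14
g(k):  0  0  0  0  1  1  1  1  2  2  2  2  0  0  0
The P-positions (g = 0) in 0..14 are 0, 1, 2, 3, 12, 13, 14.

0, 1, 2, 3, 12, 13, 14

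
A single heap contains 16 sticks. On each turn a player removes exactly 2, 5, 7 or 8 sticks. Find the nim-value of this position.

Grundy values for subtraction set {2, 5, 7, 8}:
k:     0  1  2  3  4  5  6  7  8  9 10 11 12 13 14 15 16
g(k):  0  0  1  1  0  2  1  3  2  2  0  3  1  0  0  1  1
So g(16) = 1.

1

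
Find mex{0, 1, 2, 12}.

3

The values 0, 1, 2 are all present; 3 is the first non-negative integer missing from the set.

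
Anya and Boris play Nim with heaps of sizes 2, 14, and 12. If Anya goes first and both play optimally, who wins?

Compute the nim-sum pairwise:
2 ^ 14 = 12
12 ^ 12 = 0
The nim-sum is 0, so this is a P-position: the player to move is in a losing position under optimal play; Anya is about to move from it and so loses — Boris wins.

Boris wins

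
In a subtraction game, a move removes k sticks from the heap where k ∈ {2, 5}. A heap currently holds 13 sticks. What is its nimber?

Compute g(0), g(1), … for moves {2, 5}:
k:     0  1  2  3  4  5  6  7  8  9 10 11 12 13
g(k):  0  0  1  1  0  2  1  0  0  1  1  0  2  1
So g(13) = 1.

1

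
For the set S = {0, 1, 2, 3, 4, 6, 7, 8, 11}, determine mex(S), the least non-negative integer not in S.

5

The values 0, 1, 2, 3, 4 are all present; 5 is the first non-negative integer missing from the set.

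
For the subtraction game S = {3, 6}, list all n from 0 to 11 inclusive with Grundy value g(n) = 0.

0, 1, 2, 9, 10, 11

Build the Grundy sequence with g(k) = mex{g(k−s) : s ∈ {3, 6}, s ≤ k}:
g(0) = mex{} = 0
g(1) = mex{} = 0
g(2) = mex{} = 0
g(3) = mex{0} = 1
g(4) = mex{0} = 1
g(5) = mex{0} = 1
g(6) = mex{0,1} = 2
g(7) = mex{0,1} = 2
g(8) = mex{0,1} = 2
g(9) = mex{1,2} = 0
g(10) = mex{1,2} = 0
g(11) = mex{1,2} = 0
The P-positions (g = 0) in 0..11 are 0, 1, 2, 9, 10, 11.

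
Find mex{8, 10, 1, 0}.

The values 0, 1 are all present; 2 is the first non-negative integer missing from the set.

2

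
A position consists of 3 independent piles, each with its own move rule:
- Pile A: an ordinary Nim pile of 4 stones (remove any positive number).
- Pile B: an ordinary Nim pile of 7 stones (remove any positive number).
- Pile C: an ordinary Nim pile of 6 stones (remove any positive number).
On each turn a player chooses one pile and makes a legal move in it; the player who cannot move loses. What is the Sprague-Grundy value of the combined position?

5

Pile A is a plain Nim pile of size 4, so its Grundy value is 4.
Pile B is a plain Nim pile of size 7, so its Grundy value is 7.
Pile C is a plain Nim pile of size 6, so its Grundy value is 6.
By the Sprague-Grundy theorem, the Grundy value of a sum of independent games is the XOR of the component values.
Combined value = 4 ⊕ 7 ⊕ 6 = 5.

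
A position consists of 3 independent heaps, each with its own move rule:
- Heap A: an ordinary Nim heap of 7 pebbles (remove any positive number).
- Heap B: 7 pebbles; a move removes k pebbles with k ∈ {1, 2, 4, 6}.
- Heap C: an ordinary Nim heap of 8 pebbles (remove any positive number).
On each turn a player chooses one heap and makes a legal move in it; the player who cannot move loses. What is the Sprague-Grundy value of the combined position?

11

Heap A is a plain Nim heap of size 7, so its Grundy value is 7.
Grundy values for heap B (subtraction set {1, 2, 4, 6}):
g(0) = mex{} = 0
g(1) = mex{0} = 1
g(2) = mex{0,1} = 2
g(3) = mex{1,2} = 0
g(4) = mex{0,2} = 1
g(5) = mex{0,1} = 2
g(6) = mex{0,1,2} = 3
g(7) = mex{0,1,2,3} = 4
So g(7) = 4.
Heap C is a plain Nim heap of size 8, so its Grundy value is 8.
The value of a disjunctive sum is the nim-sum of the parts.
Combined value = 7 ⊕ 4 ⊕ 8 = 11.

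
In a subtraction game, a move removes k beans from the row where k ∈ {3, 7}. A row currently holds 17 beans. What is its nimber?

2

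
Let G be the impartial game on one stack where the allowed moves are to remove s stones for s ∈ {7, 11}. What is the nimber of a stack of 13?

1

Compute g(0), g(1), … for moves {7, 11}:
k:     0  1  2  3  4  5  6  7  8  9 10 11 12 13
g(k):  0  0  0  0  0  0  0  1  1  1  1  1  1  1
So g(13) = 1.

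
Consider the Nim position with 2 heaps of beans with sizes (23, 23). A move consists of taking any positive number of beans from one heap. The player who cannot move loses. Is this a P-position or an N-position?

Nim-sum: 23 ^ 23 = 0.
The nim-sum is 0, so this is a P-position: the player to move is in a losing position under optimal play.

P-position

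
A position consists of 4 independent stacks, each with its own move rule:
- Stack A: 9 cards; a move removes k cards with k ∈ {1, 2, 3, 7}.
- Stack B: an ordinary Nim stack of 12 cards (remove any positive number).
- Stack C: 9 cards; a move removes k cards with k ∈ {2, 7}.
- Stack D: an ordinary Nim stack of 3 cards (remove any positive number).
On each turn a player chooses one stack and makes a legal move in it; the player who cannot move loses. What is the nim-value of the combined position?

14

For stack A, compute g(0), g(1), … with moves {1, 2, 3, 7}:
g(0) = mex{} = 0
g(1) = mex{0} = 1
g(2) = mex{0,1} = 2
g(3) = mex{0,1,2} = 3
g(4) = mex{1,2,3} = 0
g(5) = mex{0,2,3} = 1
g(6) = mex{0,1,3} = 2
g(7) = mex{0,1,2} = 3
g(8) = mex{1,2,3} = 0
g(9) = mex{0,2,3} = 1
So g(9) = 1.
Stack B is a plain Nim stack of size 12, so its Grundy value is 12.
Build the Grundy sequence for stack C with g(k) = mex{g(k−s) : s ∈ {2, 7}, s ≤ k}:
k:     0  1  2  3  4  5  6  7  8  9
g(k):  0  0  1  1  0  0  1  1  2  0
So g(9) = 0.
Stack D is a plain Nim stack of size 3, so its Grundy value is 3.
By the Sprague-Grundy theorem, the Grundy value of a sum of independent games is the XOR of the component values.
Combined value = 1 ⊕ 12 ⊕ 0 ⊕ 3 = 14.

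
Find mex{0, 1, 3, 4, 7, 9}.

2

The values 0, 1 are all present; 2 is the first non-negative integer missing from the set.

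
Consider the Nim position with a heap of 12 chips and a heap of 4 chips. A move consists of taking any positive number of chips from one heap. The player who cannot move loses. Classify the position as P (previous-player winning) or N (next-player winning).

In binary:
  1100  (12)
  0100  (4)
  ----
  1000  (8)
The nim-sum is 8 ≠ 0, so this is an N-position: the player to move can win.

N-position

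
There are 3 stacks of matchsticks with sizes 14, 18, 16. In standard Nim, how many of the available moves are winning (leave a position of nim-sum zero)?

Compute the nim-sum pairwise:
14 ^ 18 = 28
28 ^ 16 = 12
The overall nim-sum is X = 12. A stack of size p has a winning move iff p XOR X < p (reduce it to p XOR X).
  14: 14 XOR 12 = 2 < 14 — winning move (to 2).
  18: 18 XOR 12 = 30 ≥ 18 — no move.
  16: 16 XOR 12 = 28 ≥ 16 — no move.
That gives 1 winning move.

1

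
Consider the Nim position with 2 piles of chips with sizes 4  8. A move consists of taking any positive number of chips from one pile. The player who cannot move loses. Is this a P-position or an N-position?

N-position

Compute the nim-sum pairwise:
4 ⊕ 8 = 12
The nim-sum is 12 ≠ 0, so this is an N-position: the player to move can win.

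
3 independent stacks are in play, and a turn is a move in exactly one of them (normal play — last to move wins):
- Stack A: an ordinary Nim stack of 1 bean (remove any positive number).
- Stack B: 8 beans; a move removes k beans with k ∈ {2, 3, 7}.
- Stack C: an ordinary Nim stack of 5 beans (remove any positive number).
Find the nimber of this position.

5

Stack A is a plain Nim stack of size 1, so its Grundy value is 1.
Build the Grundy sequence for stack B with g(k) = mex{g(k−s) : s ∈ {2, 3, 7}, s ≤ k}:
g(0) = mex{} = 0
g(1) = mex{} = 0
g(2) = mex{0} = 1
g(3) = mex{0} = 1
g(4) = mex{0,1} = 2
g(5) = mex{1} = 0
g(6) = mex{1,2} = 0
g(7) = mex{0,2} = 1
g(8) = mex{0} = 1
So g(8) = 1.
Stack C is a plain Nim stack of size 5, so its Grundy value is 5.
The value of a disjunctive sum is the nim-sum of the parts.
Combined value = 1 XOR 1 XOR 5 = 5.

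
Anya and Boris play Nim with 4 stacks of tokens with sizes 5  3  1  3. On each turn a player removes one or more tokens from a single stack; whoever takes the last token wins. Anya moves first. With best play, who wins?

Anya wins

Compute the nim-sum pairwise:
5 XOR 3 = 6
6 XOR 1 = 7
7 XOR 3 = 4
The nim-sum is 4 ≠ 0, so this is an N-position: the player to move can win; Anya has a winning move.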